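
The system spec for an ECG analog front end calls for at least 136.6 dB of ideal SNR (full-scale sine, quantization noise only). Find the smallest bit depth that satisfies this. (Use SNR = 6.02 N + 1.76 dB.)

6.02 N + 1.76 ≥ 136.6 gives N ≥ 22.399, so the minimum integer is 23.

23 bits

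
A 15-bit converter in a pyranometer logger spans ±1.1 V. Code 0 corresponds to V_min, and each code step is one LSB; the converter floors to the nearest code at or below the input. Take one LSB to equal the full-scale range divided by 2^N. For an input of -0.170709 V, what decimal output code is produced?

The full-scale span is 1.1 − (-1.1) = 2.2 V. LSB = 2.2 V / 2^15 ≈ 67.14 µV.
code = ⌊(V_in − V_min)/LSB⌋ = ⌊(V_in − V_min) × 2^15 / range⌋
     = ⌊(-0.170709 − (-1.1)) × 32768 / 2.2⌋ = ⌊0.929291 × 32768/2.2⌋
     = ⌊13841.367⌋ = 13841.

13841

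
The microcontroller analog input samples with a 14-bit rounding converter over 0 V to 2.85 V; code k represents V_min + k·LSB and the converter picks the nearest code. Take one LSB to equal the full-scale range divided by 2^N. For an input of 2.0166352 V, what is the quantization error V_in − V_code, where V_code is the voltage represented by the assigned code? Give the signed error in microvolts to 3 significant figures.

+30.6 µV

Span = 2.85 V. LSB = 2.85 V / 2^14 ≈ 174.0 µV.
Position in LSBs: (2.0166352 − (0)) × 16384/2.85 = 11593.1758; rounding gives k = 11593.
V_code = 0 + (11593/16384) × 2.85 = 2.0166046143 V.
e = 2.0166352 − (2.0166046143) = +30.6 µV.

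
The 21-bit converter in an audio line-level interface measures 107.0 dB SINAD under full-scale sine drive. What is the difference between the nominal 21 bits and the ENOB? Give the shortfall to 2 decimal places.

3.52 bits

Effective bits = (107.0 − 1.76)/6.02 = 17.4817.
Lost resolution: 21 − 17.4817 = 3.5183 bits.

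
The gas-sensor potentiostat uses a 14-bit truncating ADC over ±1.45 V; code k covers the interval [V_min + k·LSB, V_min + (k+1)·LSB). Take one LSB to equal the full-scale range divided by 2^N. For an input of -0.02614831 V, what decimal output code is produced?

The full-scale span is 1.45 − (-1.45) = 2.9 V. LSB = 2.9 V / 2^14 ≈ 177.0 µV.
V_in − V_min = -0.02614831 − (-1.45) = 1.42385169 V.
Divide by LSB: 1.42385169 × 16384/2.9 = 8044.2711.
Truncating gives code 8044.

8044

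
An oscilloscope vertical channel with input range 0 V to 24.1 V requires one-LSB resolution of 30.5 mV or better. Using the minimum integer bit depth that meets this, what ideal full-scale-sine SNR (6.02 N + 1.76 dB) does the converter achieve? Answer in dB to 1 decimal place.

62.0 dB

V_FS = 24.1 V.
Need 2^N ≥ 24.1 V / 30.5 mV = 790.2 → N_min = 10.
Ideal SNR at N = 10: 6.02·10 + 1.76 = 62.0 dB.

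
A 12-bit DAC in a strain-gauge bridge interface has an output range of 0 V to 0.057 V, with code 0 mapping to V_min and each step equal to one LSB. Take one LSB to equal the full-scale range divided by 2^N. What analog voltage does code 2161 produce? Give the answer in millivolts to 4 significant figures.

Span = 0.057 V. LSB = 0.057 V / 2^12.
V_out = 0 + 2161 × (0.057/4096) V
      = 0 + 0.0300725 = 0.0300725 V.

30.07 mV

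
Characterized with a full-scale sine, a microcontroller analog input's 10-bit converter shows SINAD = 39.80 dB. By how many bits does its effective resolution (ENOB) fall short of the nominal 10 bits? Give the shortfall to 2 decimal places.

Effective bits = (39.80 − 1.76)/6.02 = 6.3189.
10 − 6.3189 = 3.68 bits below nominal.

3.68 bits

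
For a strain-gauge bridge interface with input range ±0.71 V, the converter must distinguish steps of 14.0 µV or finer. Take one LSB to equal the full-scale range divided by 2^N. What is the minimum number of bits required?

17 bits

Span: 0.71 V − (-0.71 V) = 1.42 V.
Need 2^N ≥ 1.42 V / 14.0 µV = 101400 → N_min = 17.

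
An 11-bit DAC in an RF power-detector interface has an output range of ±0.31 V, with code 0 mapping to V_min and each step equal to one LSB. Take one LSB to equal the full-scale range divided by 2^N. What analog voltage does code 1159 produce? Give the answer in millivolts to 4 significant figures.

40.87 mV

Span: 0.31 V − (-0.31 V) = 0.62 V. LSB = 0.62 V / 2^11.
V_out = -0.31 + 1159 × (0.62/2048) V
      = -0.31 + 0.350869 = 0.0408691 V.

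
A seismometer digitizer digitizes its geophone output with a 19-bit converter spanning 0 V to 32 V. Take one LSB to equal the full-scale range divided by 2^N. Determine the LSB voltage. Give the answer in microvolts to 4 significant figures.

61.04 µV

Full-scale range = 32 V.
2^19 = 524288 levels.
LSB = 32 V / 2^19 = 61.04 µV.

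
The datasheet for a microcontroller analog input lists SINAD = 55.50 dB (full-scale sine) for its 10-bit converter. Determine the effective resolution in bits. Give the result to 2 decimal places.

Inverting SNR = 6.02 N + 1.76: N_eff = (55.50 − 1.76)/6.02 = 8.9269.

8.93 bits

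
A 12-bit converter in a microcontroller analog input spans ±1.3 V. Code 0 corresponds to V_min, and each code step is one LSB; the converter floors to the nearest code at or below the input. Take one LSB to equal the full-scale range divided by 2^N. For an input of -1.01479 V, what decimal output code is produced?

The full-scale span is 1.3 − (-1.3) = 2.6 V. LSB = 2.6 V / 2^12 ≈ 0.6348 mV.
(V_in − V_min) × 2^12/range = (-1.01479 − (-1.3)) × 4096/2.6 = 449.315.
Floor → code = 449.

449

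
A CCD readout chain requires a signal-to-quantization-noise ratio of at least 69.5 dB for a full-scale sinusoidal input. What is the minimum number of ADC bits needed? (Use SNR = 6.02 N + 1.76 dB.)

12 bits

Required N = ⌈(69.5 − 1.76)/6.02⌉ = ⌈11.252⌉ = 12.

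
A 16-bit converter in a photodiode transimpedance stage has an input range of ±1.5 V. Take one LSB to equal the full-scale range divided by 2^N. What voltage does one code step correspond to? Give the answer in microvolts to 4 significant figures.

45.78 µV

Range = 1.5 − (-1.5) = 3 V.
2^16 = 65536 levels.
Step size = 3/65536 V = 45.78 µV.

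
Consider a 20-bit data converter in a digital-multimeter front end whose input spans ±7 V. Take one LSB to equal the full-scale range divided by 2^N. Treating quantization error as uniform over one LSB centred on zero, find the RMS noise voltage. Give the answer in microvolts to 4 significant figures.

3.854 µV

Full-scale range = 7 V − (-7 V) = 14 V.
LSB = 14 V ÷ 2^20 = 14/1048576 V = 13.3514 µV.
RMS of a uniform error over width LSB is LSB/√12 = 3.854 µV.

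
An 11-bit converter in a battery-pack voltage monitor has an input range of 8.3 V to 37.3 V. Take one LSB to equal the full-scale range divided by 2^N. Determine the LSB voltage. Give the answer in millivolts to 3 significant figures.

Span: 37.3 V − (8.3 V) = 29 V.
There are 2^11 = 2048 steps.
LSB = 29 V ÷ 2^11 = 29/2048 V = 14.2 mV.

14.2 mV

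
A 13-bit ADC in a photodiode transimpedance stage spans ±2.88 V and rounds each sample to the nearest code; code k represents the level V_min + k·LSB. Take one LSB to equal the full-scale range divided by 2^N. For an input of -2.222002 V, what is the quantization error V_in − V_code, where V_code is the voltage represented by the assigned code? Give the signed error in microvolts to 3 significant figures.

Range = 2.88 − (-2.88) = 5.76 V. LSB = 5.76 V / 2^13 ≈ 0.7031 mV.
Position in LSBs: (-2.222002 − (-2.88)) × 8192/5.76 = 935.8194; rounding gives k = 936.
V_code = V_min + k × range/2^13 = -2.88 + 936 × 5.76/8192 = -2.221875000 V.
V_in − V_code = -2.222002 − (-2.221875000) = −127 µV.

−127 µV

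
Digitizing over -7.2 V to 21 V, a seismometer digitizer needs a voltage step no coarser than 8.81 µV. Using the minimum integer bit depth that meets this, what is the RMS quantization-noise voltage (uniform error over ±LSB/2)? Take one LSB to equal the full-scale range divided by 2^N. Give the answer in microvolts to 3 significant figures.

1.94 µV

Full-scale range = 21 V − (-7.2 V) = 28.2 V.
Required number of levels: 28.2/8.81 µV = 3.2009e6; smallest N with 2^N ≥ that is 22.
LSB = 28.2 V ÷ 2^22 = 28.2/4194304 V = 6.7234 µV.
σ_q = LSB/√12 = 6.7234 µV/3.4641 = 1.94 µV.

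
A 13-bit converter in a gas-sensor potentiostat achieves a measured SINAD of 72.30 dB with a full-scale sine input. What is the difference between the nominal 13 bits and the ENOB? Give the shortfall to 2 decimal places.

1.28 bits

N_eff = (72.30 − 1.76)/6.02 = 11.7176 bits.
Lost resolution: 13 − 11.7176 = 1.2824 bits.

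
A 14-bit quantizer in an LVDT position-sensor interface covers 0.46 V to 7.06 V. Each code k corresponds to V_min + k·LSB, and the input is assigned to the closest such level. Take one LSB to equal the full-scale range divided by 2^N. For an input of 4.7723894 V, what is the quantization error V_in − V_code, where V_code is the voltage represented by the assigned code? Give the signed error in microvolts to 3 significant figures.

+72.5 µV

Full-scale range = 7.06 V − (0.46 V) = 6.6 V. LSB = 6.6 V / 2^14 ≈ 402.8 µV.
(4.7723894 − (0.46)) / LSB = 4.3123894 × 16384/6.6 = 10705.1800. Nearest integer: k = 10705.
Reconstructed level: 0.46 + 10705 × 6.6/16384 V = 4.7723168945 V.
Error = V_in − V_code = 4.7723894 − (4.7723168945) = +72.5 µV.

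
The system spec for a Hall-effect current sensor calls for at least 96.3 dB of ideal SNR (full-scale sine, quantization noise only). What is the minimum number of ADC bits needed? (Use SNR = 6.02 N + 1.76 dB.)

Solving 6.02 N ≥ 96.3 − 1.76: N ≥ 15.704. Round up → N = 16.

16 bits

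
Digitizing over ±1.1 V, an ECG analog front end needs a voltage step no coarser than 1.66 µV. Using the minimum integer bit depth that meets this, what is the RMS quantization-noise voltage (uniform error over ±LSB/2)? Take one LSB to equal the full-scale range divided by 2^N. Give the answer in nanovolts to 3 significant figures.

Span: 1.1 V − (-1.1 V) = 2.2 V.
Levels needed ≥ 2.2/1.66 µV = 1.325e6. 2^21 = 2097152 suffices, so N_min = 21.
One LSB is 2.2 V / 2097152 = 1.0490 µV.
σ_q = LSB/√12 = 1.0490 µV/3.4641 = 303 nV.

303 nV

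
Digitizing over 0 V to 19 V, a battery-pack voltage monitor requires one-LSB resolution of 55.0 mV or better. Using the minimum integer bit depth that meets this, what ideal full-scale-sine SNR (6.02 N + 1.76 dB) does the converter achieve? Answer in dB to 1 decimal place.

Range is 19 V.
Levels needed ≥ 19/55.0 mV = 345.5. 2^9 = 512 suffices, so N_min = 9.
Ideal SNR at N = 9: 6.02·9 + 1.76 = 55.9 dB.

55.9 dB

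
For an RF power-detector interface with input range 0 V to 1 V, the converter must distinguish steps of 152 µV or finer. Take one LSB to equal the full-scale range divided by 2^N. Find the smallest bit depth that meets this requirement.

13 bits

Span = 1 V.
Need 2^N ≥ 1 V / 152 µV = 6579 → N_min = 13.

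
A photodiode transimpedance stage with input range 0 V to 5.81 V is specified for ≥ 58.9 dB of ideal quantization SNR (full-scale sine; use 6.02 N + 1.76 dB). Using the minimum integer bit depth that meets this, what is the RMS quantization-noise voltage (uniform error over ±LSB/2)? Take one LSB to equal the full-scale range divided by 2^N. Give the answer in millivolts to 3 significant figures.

1.64 mV

Full-scale range = 5.81 V.
N ≥ (58.9 − 1.76)/6.02 = 9.492 → N_min = 10.
LSB = 5.81 V ÷ 2^10 = 5.81/1024 V = 5.6738 mV.
V_rms = LSB/√12 = 1.64 mV.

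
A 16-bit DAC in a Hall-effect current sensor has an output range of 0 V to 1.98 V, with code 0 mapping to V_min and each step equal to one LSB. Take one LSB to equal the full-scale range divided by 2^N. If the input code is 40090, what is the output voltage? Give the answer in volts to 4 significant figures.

Full-scale range = 1.98 V. LSB = 1.98 V / 2^16.
V_out = 0 + 40090 × (1.98/65536) V
      = 0 V + 1.21122 V = 1.21122 V.

1.211 V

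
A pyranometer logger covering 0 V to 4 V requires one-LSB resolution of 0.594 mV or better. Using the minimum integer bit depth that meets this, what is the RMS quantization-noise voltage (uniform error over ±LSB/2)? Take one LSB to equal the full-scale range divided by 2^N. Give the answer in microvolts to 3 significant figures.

Full-scale range = 4 V.
Need 2^N ≥ 4 V / 0.594 mV = 6734 → N_min = 13.
Step size = 4/8192 V = 488.28 µV.
RMS noise = LSB/√12 = 141 µV.

141 µV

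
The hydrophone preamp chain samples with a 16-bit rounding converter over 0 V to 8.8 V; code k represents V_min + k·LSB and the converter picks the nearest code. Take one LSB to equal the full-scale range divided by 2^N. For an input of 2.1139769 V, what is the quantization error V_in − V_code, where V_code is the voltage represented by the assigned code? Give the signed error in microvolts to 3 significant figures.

V_FS = 8.8 V. LSB = 8.8 V / 2^16 ≈ 134.3 µV.
Position in LSBs: (2.1139769 − (0)) × 65536/8.8 = 15743.3625; rounding gives k = 15743.
Reconstructed level: 0 + 15743 × 8.8/65536 V = 2.1139282227 V.
e = 2.1139769 − (2.1139282227) = +48.7 µV.

+48.7 µV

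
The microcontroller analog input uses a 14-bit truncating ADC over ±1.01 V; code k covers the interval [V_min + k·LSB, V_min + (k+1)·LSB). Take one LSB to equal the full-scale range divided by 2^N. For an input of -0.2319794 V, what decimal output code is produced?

6310

Range = 1.01 − (-1.01) = 2.02 V. LSB = 2.02 V / 2^14 ≈ 123.3 µV.
(V_in − V_min) × 2^14/range = (-0.2319794 − (-1.01)) × 16384/2.02 = 6310.440.
Floor → code = 6310.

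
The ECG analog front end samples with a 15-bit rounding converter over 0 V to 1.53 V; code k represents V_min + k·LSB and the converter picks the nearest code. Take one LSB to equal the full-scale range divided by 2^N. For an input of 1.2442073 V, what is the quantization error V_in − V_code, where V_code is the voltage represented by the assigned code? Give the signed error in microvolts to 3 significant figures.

+8.39 µV

Range is 1.53 V. LSB = 1.53 V / 2^15 ≈ 46.69 µV.
(1.2442073 − (0)) / LSB = 1.2442073 × 32768/1.53 = 26647.1796. Nearest integer: k = 26647.
V_code = V_min + k × range/2^15 = 0 + 26647 × 1.53/32768 = 1.2441989136 V.
V_in − V_code = 1.2442073 − (1.2441989136) = +8.39 µV.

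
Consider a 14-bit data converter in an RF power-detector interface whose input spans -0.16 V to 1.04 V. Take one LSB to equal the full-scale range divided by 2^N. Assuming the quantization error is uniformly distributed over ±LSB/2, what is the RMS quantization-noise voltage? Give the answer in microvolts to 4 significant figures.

21.14 µV

The full-scale span is 1.04 − (-0.16) = 1.2 V.
LSB = 1.2 V ÷ 2^14 = 1.2/16384 V = 73.2422 µV.
For a uniform distribution on [−LSB/2, +LSB/2], V_rms = LSB/√12 = 73.2422 µV/3.4641 = 21.14 µV.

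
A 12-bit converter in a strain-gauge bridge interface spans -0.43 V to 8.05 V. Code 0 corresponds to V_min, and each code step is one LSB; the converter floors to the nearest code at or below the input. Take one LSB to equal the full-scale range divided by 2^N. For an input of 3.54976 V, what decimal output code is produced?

1922

Range = 8.05 − (-0.43) = 8.48 V. LSB = 8.48 V / 2^12 ≈ 2.070 mV.
(V_in − V_min) × 2^12/range = (3.54976 − (-0.43)) × 4096/8.48 = 1922.299.
Floor → code = 1922.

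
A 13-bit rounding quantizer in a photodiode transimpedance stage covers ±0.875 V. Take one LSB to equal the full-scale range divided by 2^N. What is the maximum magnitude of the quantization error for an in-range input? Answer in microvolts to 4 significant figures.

Range = 0.875 − (-0.875) = 1.75 V.
One LSB is 1.75 V / 8192 = 213.623 µV.
Worst-case error for round-to-nearest is half an LSB: 106.8 µV.

106.8 µV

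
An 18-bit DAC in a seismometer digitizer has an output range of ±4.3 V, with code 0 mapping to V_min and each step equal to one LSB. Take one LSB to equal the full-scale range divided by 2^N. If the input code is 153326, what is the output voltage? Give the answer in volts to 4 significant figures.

Full-scale range = 4.3 V − (-4.3 V) = 8.6 V. LSB = 8.6 V / 2^18.
Output = V_min + (153326/262144) × range = -4.3 + 0.584892 × 8.6 V
      = -4.3 + 5.03007 = 0.730074 V.

0.7301 V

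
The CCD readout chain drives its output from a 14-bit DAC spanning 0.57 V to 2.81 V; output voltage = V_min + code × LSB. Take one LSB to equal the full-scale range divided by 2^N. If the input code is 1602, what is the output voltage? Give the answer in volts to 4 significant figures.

0.7890 V

Full-scale range = 2.81 V − (0.57 V) = 2.24 V. LSB = 2.24 V / 2^14.
Output = V_min + (1602/16384) × range = 0.57 + 0.0977783 × 2.24 V
      = 0.57 V + 0.219023 V = 0.789023 V.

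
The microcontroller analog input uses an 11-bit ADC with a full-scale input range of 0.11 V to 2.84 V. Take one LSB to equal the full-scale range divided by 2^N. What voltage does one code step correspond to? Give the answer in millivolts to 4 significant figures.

1.333 mV

Full-scale range = 2.84 V − (0.11 V) = 2.73 V.
2^11 = 2048 levels.
One LSB is 2.73 V / 2048 = 1.333 mV.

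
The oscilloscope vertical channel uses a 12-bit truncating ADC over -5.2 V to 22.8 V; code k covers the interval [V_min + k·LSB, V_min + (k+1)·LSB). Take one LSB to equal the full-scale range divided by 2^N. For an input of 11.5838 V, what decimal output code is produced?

2455

Range = 22.8 − (-5.2) = 28 V. LSB = 28 V / 2^12 ≈ 6.836 mV.
V_in − V_min = 11.5838 − (-5.2) = 16.7838 V.
Divide by LSB: 16.7838 × 4096/28 = 2455.2302.
Truncating gives code 2455.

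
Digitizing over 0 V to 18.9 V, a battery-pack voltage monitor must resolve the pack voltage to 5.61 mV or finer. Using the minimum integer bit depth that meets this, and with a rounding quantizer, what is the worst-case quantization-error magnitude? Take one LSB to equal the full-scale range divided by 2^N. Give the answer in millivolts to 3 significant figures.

2.31 mV

V_FS = 18.9 V.
18.9 V / 5.61 mV = 3369. Since 2^11 = 2048 and 2^12 = 4096, N = 12.
One LSB is 18.9 V / 4096 = 4.6143 mV.
Max error for round-to-nearest is LSB/2 = 2.31 mV.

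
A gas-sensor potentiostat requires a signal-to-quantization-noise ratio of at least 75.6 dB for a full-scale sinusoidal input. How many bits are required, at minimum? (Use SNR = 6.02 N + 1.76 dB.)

13 bits

Required N = ⌈(75.6 − 1.76)/6.02⌉ = ⌈12.266⌉ = 13.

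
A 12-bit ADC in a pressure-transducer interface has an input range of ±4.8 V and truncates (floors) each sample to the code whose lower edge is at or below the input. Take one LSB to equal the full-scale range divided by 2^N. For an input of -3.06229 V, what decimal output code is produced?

741

Full-scale range = 4.8 V − (-4.8 V) = 9.6 V. LSB = 9.6 V / 2^12 ≈ 2.344 mV.
code = ⌊(V_in − V_min)/LSB⌋ = ⌊(V_in − V_min) × 2^12 / range⌋
     = ⌊(-3.06229 − (-4.8)) × 4096 / 9.6⌋ = ⌊1.73771 × 4096/9.6⌋
     = ⌊741.423⌋ = 741.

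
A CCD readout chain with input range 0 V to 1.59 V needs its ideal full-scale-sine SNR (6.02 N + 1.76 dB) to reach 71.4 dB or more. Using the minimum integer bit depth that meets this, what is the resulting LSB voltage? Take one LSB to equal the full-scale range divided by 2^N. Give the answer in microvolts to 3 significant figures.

Full-scale range = 1.59 V.
6.02 N + 1.76 ≥ 71.4 gives N ≥ 11.568, so the minimum integer is 12.
LSB = 1.59 V ÷ 2^12 = 1.59/4096 V = 388 µV.

388 µV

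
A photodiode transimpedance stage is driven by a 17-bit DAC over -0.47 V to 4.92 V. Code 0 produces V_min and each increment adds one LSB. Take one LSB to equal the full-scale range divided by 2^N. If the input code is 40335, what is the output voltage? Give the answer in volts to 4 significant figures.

Span: 4.92 V − (-0.47 V) = 5.39 V. LSB = 5.39 V / 2^17.
Output = V_min + (40335/131072) × range = -0.47 + 0.307732 × 5.39 V
      = -0.47 + 1.65867 = 1.18867 V.

1.189 V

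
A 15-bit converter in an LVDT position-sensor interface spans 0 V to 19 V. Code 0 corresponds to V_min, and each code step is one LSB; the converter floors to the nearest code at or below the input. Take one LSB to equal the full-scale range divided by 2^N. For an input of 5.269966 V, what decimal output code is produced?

9088

Full-scale range = 19 V. LSB = 19 V / 2^15 ≈ 0.5798 mV.
code = ⌊(V_in − V_min)/LSB⌋ = ⌊(V_in − V_min) × 2^15 / range⌋
     = ⌊(5.269966 − (0)) × 32768 / 19⌋ = ⌊5.269966 × 32768/19⌋
     = ⌊9088.750⌋ = 9088.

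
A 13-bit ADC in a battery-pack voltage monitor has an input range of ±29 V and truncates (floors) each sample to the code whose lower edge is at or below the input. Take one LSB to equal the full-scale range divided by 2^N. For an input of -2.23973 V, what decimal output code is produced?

Range = 29 − (-29) = 58 V. LSB = 58 V / 2^13 ≈ 7.080 mV.
code = ⌊(V_in − V_min)/LSB⌋ = ⌊(V_in − V_min) × 2^13 / range⌋
     = ⌊(-2.23973 − (-29)) × 8192 / 58⌋ = ⌊26.76027 × 8192/58⌋
     = ⌊3779.657⌋ = 3779.

3779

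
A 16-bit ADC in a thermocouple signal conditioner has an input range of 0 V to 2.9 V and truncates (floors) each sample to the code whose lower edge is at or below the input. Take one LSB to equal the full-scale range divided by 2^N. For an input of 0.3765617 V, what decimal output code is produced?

8509

Full-scale range = 2.9 V. LSB = 2.9 V / 2^16 ≈ 44.25 µV.
(V_in − V_min) × 2^16/range = (0.3765617 − (0)) × 65536/2.9 = 8509.775.
Floor → code = 8509.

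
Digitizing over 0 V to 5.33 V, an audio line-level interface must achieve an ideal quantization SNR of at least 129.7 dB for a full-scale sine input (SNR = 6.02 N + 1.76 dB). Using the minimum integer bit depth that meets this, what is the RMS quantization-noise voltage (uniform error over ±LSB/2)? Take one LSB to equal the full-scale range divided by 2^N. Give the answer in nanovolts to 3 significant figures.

V_FS = 5.33 V.
Solving 6.02 N ≥ 129.7 − 1.76: N ≥ 21.252. Round up → N = 22.
LSB = 5.33 V / 2^22 = 1.2708 µV.
RMS noise = LSB/√12 = 367 nV.

367 nV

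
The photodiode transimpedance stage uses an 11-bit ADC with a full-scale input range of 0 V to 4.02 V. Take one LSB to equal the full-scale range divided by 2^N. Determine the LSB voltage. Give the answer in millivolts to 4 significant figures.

Range is 4.02 V.
2^11 = 2048 levels.
LSB = 4.02 V / 2^11 = 1.963 mV.

1.963 mV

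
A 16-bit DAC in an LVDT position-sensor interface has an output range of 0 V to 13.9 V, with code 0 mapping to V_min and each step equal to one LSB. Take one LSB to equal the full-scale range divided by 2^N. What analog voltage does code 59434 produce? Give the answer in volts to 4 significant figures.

Span = 13.9 V. LSB = 13.9 V / 2^16.
V_out = 0 + 59434 × (13.9/65536) V
      = 0 V + 12.6058 V = 12.6058 V.

12.61 V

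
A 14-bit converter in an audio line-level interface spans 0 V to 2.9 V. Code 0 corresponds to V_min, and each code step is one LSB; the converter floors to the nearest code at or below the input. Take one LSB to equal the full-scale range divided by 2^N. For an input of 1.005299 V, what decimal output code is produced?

5679

V_FS = 2.9 V. LSB = 2.9 V / 2^14 ≈ 177.0 µV.
V_in − V_min = 1.005299 − (0) = 1.005299 V.
Divide by LSB: 1.005299 × 16384/2.9 = 5679.5927.
Truncating gives code 5679.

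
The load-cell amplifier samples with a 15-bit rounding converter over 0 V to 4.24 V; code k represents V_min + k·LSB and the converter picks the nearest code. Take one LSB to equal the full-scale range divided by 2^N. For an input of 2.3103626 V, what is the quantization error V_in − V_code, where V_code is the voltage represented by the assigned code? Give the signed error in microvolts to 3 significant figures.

Span = 4.24 V. LSB = 4.24 V / 2^15 ≈ 129.4 µV.
(V_in − V_min)/LSB = (2.3103626 − (0)) × 32768/4.24 = 17855.1796 → nearest code k = 17855.
V_code = 0 + (17855/32768) × 4.24 = 2.3103393555 V.
V_in − V_code = 2.3103626 − (2.3103393555) = +23.2 µV.

+23.2 µV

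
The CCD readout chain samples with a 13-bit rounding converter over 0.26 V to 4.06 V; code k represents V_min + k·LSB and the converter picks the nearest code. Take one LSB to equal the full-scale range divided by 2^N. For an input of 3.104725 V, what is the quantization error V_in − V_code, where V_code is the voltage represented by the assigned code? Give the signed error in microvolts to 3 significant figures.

The full-scale span is 4.06 − (0.26) = 3.8 V. LSB = 3.8 V / 2^13 ≈ 463.9 µV.
Position in LSBs: (3.104725 − (0.26)) × 8192/3.8 = 6132.6282; rounding gives k = 6133.
V_code = 0.26 + (6133/8192) × 3.8 = 3.104897461 V.
e = 3.104725 − (3.104897461) = −172 µV.

−172 µV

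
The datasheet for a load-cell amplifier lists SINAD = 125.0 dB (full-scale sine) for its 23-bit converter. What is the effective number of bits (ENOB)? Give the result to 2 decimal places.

ENOB = (125.0 − 1.76)/6.02 = 20.4718 bits.

20.47 bits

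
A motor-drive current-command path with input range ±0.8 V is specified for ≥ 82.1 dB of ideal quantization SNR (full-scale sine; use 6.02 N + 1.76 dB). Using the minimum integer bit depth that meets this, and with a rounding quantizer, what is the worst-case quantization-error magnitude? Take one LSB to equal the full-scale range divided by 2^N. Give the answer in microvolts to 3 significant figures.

48.8 µV

Range = 0.8 − (-0.8) = 1.6 V.
Required N = ⌈(82.1 − 1.76)/6.02⌉ = ⌈13.346⌉ = 14.
Step size = 1.6/16384 V = 97.656 µV.
Half an LSB is 48.8 µV.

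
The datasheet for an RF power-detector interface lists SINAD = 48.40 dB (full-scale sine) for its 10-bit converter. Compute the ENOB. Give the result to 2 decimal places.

7.75 bits

Inverting SNR = 6.02 N + 1.76: N_eff = (48.40 − 1.76)/6.02 = 7.7475.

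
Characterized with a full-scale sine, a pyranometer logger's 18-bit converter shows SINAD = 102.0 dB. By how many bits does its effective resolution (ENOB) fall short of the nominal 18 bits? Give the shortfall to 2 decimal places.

1.35 bits

N_eff = (102.0 − 1.76)/6.02 = 16.6512 bits.
18 − 16.6512 = 1.35 bits below nominal.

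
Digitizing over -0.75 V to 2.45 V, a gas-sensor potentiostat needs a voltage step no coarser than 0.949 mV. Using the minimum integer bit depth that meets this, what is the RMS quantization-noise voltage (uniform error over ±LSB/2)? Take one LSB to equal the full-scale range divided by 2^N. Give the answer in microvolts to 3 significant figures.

226 µV

The full-scale span is 2.45 − (-0.75) = 3.2 V.
3.2 V / 0.949 mV = 3372. Since 2^11 = 2048 and 2^12 = 4096, N = 12.
One LSB is 3.2 V / 4096 = 0.78125 mV.
V_rms = LSB/√12 = 226 µV.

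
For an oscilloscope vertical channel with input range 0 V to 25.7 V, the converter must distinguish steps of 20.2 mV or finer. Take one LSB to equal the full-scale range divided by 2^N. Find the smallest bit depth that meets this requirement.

11 bits

V_FS = 25.7 V.
25.7 V / 20.2 mV = 1272. Since 2^10 = 1024 and 2^11 = 2048, N = 11.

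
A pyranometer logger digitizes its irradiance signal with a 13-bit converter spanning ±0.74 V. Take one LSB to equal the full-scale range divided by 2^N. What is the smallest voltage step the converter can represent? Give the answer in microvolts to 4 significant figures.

180.7 µV

Span: 0.74 V − (-0.74 V) = 1.48 V.
2^13 = 8192 levels.
LSB = 1.48 V / 2^13 = 180.7 µV.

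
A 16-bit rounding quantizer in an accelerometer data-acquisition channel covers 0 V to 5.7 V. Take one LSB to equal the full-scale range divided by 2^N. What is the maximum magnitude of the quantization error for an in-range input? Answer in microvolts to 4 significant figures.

Range is 5.7 V.
LSB = 5.7 V / 2^16 = 86.9751 µV.
A rounding quantizer has |error| ≤ LSB/2 = 43.49 µV.

43.49 µV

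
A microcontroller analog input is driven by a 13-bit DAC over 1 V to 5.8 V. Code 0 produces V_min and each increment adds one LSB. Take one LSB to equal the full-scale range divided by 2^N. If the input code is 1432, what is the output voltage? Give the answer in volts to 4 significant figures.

1.839 V

Range = 5.8 − (1) = 4.8 V. LSB = 4.8 V / 2^13.
V_out = V_min + code × LSB = 1 V + 1432 × 4.8 V / 8192
      = 1 + 0.839063 = 1.83906 V.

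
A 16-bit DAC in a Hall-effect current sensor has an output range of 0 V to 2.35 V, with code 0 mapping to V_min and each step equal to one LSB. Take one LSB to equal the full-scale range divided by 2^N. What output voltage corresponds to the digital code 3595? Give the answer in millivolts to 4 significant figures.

128.9 mV

V_FS = 2.35 V. LSB = 2.35 V / 2^16.
Output = V_min + (3595/65536) × range = 0 + 0.0548553 × 2.35 V
      = 0 V + 0.128910 V = 0.128910 V.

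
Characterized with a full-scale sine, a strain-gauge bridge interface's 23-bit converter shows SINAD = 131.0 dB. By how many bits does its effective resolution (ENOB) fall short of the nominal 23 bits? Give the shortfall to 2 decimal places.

N_eff = (131.0 − 1.76)/6.02 = 21.4684 bits.
Lost resolution: 23 − 21.4684 = 1.5316 bits.

1.53 bits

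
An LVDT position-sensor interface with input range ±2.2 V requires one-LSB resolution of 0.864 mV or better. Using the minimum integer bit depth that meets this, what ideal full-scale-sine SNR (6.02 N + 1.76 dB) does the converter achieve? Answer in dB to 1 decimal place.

Full-scale range = 2.2 V − (-2.2 V) = 4.4 V.
Levels needed ≥ 4.4/0.864 mV = 5093. 2^13 = 8192 suffices, so N_min = 13.
Ideal SNR at N = 13: 6.02·13 + 1.76 = 80.0 dB.

80.0 dB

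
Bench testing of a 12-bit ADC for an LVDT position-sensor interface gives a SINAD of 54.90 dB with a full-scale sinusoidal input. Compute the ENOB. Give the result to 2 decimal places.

ENOB = (SINAD − 1.76) / 6.02 = (54.90 − 1.76) / 6.02 = 53.14 / 6.02 = 8.8272.

8.83 bits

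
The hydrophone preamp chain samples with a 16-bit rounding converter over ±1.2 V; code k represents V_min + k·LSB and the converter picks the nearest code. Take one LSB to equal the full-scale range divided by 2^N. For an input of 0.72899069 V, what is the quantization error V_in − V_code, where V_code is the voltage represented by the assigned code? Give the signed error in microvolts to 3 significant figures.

+11.2 µV

The full-scale span is 1.2 − (-1.2) = 2.4 V. LSB = 2.4 V / 2^16 ≈ 36.62 µV.
(V_in − V_min)/LSB = (0.72899069 − (-1.2)) × 65536/2.4 = 52674.3058 → nearest code k = 52674.
V_code = -1.2 + (52674/65536) × 2.4 = 0.72897949219 V.
Error = V_in − V_code = 0.72899069 − (0.72897949219) = +11.2 µV.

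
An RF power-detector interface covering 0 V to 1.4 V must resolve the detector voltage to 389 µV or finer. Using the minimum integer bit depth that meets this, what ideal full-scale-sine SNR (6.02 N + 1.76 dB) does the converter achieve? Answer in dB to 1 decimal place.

74.0 dB

Range is 1.4 V.
Need 2^N ≥ 1.4 V / 389 µV = 3599 → N_min = 12.
Ideal SNR at N = 12: 6.02·12 + 1.76 = 74.0 dB.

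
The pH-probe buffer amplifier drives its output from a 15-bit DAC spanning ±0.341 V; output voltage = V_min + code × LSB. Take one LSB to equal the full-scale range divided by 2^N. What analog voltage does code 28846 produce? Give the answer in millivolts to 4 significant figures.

Range = 0.341 − (-0.341) = 0.682 V. LSB = 0.682 V / 2^15.
V_out = V_min + code × LSB = -0.341 V + 28846 × 0.682 V / 32768
      = -0.341 V + 0.600371 V = 0.259371 V.

259.4 mV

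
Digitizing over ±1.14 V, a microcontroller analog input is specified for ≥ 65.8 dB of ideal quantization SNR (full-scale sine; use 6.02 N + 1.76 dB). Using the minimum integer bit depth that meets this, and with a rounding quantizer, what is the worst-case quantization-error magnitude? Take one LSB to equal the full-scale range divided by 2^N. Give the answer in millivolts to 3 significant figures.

0.557 mV

Full-scale range = 1.14 V − (-1.14 V) = 2.28 V.
Solving 6.02 N ≥ 65.8 − 1.76: N ≥ 10.638. Round up → N = 11.
LSB = 2.28 V ÷ 2^11 = 2.28/2048 V = 1.1133 mV.
|e|_max = LSB/2 = 0.557 mV.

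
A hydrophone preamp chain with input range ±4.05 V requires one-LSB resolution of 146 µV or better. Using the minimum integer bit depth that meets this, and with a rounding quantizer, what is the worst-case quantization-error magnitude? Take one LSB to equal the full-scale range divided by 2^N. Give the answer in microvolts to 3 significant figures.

Range = 4.05 − (-4.05) = 8.1 V.
Required number of levels: 8.1/146 µV = 55479; smallest N with 2^N ≥ that is 16.
LSB = 8.1 V / 2^16 = 123.60 µV.
Half an LSB is 61.8 µV.

61.8 µV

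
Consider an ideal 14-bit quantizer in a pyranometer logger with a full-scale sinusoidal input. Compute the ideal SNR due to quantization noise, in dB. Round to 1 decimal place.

86.0 dB

6.02(14) + 1.76 = 84.28 + 1.76 = 86.04 dB.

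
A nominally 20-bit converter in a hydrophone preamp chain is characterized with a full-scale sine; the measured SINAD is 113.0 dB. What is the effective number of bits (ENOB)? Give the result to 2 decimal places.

18.48 bits

(113.0 − 1.76) / 6.02 = 111.24/6.02 = 18.4784 effective bits.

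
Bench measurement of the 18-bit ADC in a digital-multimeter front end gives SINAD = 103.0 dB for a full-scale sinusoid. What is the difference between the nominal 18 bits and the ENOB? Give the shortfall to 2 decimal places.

ENOB = (SINAD − 1.76)/6.02 = (103.0 − 1.76)/6.02 = 16.8173 bits.
18 − 16.8173 = 1.18 bits below nominal.

1.18 bits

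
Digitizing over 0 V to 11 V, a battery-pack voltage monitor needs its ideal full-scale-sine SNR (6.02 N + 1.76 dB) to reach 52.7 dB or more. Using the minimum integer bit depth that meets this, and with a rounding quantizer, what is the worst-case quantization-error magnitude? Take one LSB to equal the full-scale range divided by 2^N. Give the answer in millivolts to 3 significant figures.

Range is 11 V.
Solving 6.02 N ≥ 52.7 − 1.76: N ≥ 8.462. Round up → N = 9.
Step size = 11/512 V = 21.484 mV.
|e|_max = LSB/2 = 10.7 mV.

10.7 mV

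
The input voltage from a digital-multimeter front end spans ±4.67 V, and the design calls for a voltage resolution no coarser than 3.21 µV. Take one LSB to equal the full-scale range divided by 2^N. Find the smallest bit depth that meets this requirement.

The full-scale span is 4.67 − (-4.67) = 9.34 V.
9.34 V / 3.21 µV = 2.910e6. Since 2^21 = 2097152 and 2^22 = 4194304, N = 22.

22 bits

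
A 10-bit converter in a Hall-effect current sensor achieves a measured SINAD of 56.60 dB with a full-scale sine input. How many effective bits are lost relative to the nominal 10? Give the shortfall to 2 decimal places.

0.89 bits

N_eff = (56.60 − 1.76)/6.02 = 9.1096 bits.
Shortfall = 10 − 9.1096 = 0.8904 bits.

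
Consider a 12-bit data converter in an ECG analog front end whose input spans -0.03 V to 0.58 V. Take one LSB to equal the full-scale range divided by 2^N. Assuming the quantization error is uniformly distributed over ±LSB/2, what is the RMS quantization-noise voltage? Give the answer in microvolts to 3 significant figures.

43.0 µV

Span: 0.58 V − (-0.03 V) = 0.61 V.
One LSB is 0.61 V / 4096 = 148.93 µV.
RMS of a uniform error over width LSB is LSB/√12 = 43.0 µV.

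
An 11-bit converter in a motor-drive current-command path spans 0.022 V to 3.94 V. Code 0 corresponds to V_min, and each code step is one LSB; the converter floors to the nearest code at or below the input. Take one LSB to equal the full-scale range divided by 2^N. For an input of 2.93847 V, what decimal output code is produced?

Full-scale range = 3.94 V − (0.022 V) = 3.918 V. LSB = 3.918 V / 2^11 ≈ 1.913 mV.
code = ⌊(V_in − V_min)/LSB⌋ = ⌊(V_in − V_min) × 2^11 / range⌋
     = ⌊(2.93847 − (0.022)) × 2048 / 3.918⌋ = ⌊2.91647 × 2048/3.918⌋
     = ⌊1524.485⌋ = 1524.

1524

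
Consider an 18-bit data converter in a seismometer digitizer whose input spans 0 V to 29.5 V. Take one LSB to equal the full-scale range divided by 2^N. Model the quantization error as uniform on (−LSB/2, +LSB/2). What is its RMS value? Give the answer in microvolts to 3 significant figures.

32.5 µV

V_FS = 29.5 V.
One LSB is 29.5 V / 262144 = 112.53 µV.
V_rms = LSB/√12 = 112.53 µV / √12 = 32.5 µV.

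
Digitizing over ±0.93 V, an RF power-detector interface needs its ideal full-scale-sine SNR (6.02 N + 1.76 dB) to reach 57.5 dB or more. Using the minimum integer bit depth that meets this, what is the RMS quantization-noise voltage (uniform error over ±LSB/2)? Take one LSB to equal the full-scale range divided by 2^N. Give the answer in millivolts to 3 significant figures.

0.524 mV

Span: 0.93 V − (-0.93 V) = 1.86 V.
N ≥ (57.5 − 1.76)/6.02 = 9.259 → N_min = 10.
One LSB is 1.86 V / 1024 = 1.8164 mV.
σ_q = LSB/√12 = 1.8164 mV/3.4641 = 0.524 mV.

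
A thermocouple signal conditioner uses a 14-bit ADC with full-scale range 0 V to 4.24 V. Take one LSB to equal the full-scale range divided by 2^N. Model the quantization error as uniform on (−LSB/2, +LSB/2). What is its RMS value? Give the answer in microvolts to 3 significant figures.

Span = 4.24 V.
One LSB is 4.24 V / 16384 = 258.79 µV.
For a uniform distribution on [−LSB/2, +LSB/2], V_rms = LSB/√12 = 258.79 µV/3.4641 = 74.7 µV.

74.7 µV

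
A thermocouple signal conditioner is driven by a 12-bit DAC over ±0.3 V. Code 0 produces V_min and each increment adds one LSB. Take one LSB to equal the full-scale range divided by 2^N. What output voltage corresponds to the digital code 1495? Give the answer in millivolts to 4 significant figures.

-81.01 mV

Full-scale range = 0.3 V − (-0.3 V) = 0.6 V. LSB = 0.6 V / 2^12.
V_out = V_min + code × LSB = -0.3 V + 1495 × 0.6 V / 4096
      = -0.3 V + 0.218994 V = -0.0810059 V.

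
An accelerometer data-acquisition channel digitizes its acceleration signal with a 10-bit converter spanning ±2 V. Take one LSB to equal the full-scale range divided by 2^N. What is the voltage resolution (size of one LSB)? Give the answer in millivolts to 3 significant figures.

3.91 mV

Range = 2 − (-2) = 4 V.
2^10 = 1024 levels.
LSB = 4 V / 2^10 = 3.91 mV.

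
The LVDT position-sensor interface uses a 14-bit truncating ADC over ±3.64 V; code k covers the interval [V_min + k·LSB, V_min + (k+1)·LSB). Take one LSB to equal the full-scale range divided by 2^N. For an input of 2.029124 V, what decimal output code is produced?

The full-scale span is 3.64 − (-3.64) = 7.28 V. LSB = 7.28 V / 2^14 ≈ 444.3 µV.
(V_in − V_min) × 2^14/range = (2.029124 − (-3.64)) × 16384/7.28 = 12758.644.
Floor → code = 12758.

12758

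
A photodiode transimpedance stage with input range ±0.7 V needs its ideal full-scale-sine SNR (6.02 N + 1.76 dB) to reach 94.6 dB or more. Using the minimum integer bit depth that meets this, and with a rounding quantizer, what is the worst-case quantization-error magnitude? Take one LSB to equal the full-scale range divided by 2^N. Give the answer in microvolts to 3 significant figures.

10.7 µV

Full-scale range = 0.7 V − (-0.7 V) = 1.4 V.
N ≥ (94.6 − 1.76)/6.02 = 15.422 → N_min = 16.
One LSB is 1.4 V / 65536 = 21.362 µV.
|e|_max = LSB/2 = 10.7 µV.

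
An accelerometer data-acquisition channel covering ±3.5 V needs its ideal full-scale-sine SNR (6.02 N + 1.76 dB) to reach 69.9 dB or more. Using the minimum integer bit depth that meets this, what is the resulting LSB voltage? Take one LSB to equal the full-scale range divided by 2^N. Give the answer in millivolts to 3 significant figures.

1.71 mV

Full-scale range = 3.5 V − (-3.5 V) = 7 V.
6.02 N + 1.76 ≥ 69.9 gives N ≥ 11.319, so the minimum integer is 12.
One LSB is 7 V / 4096 = 1.71 mV.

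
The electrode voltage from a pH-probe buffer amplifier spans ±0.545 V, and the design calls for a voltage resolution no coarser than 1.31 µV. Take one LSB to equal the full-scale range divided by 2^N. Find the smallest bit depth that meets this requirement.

Range = 0.545 − (-0.545) = 1.09 V.
Required number of levels: 1.09/1.31 µV = 832060; smallest N with 2^N ≥ that is 20.

20 bits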